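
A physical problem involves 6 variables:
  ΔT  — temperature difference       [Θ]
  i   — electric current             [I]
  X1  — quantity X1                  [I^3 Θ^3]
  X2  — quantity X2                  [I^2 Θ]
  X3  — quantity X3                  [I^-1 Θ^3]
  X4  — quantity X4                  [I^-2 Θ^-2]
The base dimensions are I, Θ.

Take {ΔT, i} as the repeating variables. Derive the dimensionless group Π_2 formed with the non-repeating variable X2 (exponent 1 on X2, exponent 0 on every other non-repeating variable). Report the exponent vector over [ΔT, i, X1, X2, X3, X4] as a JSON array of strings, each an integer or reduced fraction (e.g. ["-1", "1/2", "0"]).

["-1", "-2", "0", "1", "0", "0"]

Write exponents as rows I,Θ / cols ΔT,i,X1,X2,X3,X4:
  I: [ 0  1  3  2 -1 -2]
  Θ: [ 1  0  3  1  3 -2]
Echelon form has 2 nonzero rows (pivots: ΔT,i)
Repeat: ΔT,i; free: X1,X2,X3,X4
RREF:
  r0: [   1    0    3    1    3   -2]
  r1: [   0    1    3    2   -1   -2]
Fix exponent of X2 at 1, X1 at 0, X3 at 0, X4 at 0; solve each RREF row for its pivot's exponent:
  r0: exp(ΔT) + (1)·1 = 0 ⇒ exp(ΔT) = -1
  r1: exp(i) + (2)·1 = 0 ⇒ exp(i) = -2
Π_2 = ΔT^-1 · i^-2 · X2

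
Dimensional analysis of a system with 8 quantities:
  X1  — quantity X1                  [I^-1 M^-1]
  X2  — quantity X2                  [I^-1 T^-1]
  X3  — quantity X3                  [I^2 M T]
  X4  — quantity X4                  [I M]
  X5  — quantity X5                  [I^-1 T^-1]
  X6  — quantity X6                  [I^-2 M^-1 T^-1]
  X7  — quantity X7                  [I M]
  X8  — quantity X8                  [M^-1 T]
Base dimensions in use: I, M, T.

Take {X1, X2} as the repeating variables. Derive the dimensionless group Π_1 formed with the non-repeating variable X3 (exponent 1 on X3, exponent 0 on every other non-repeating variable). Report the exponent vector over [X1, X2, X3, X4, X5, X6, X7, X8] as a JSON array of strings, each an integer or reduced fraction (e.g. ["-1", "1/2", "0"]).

Write exponents as rows I,M,T / cols X1,X2,X3,X4,X5,X6,X7,X8:
  I: [-1 -1  2  1 -1 -2  1  0]
  M: [-1  0  1  1  0 -1  1 -1]
  T: [ 0 -1  1  0 -1 -1  0  1]
Row reduction gives pivot columns X1,X2; rank = 2
Pivot set = {X1,X2}, free = {X3,X4,X5,X6,X7,X8}
RREF:
  r0: [   1    0   -1   -1    0    1   -1    1]
  r1: [   0    1   -1    0    1    1    0   -1]
  r2: [   0    0    0    0    0    0    0    0]
Fix exponent of X3 at 1, X4 at 0, X5 at 0, X6 at 0, X7 at 0, X8 at 0; solve each RREF row for its pivot's exponent:
  r0: exp(X1) + (-1)·1 = 0 ⇒ exp(X1) = 1
  r1: exp(X2) + (-1)·1 = 0 ⇒ exp(X2) = 1
Π_1 = X1 · X2 · X3

["1", "1", "1", "0", "0", "0", "0", "0"]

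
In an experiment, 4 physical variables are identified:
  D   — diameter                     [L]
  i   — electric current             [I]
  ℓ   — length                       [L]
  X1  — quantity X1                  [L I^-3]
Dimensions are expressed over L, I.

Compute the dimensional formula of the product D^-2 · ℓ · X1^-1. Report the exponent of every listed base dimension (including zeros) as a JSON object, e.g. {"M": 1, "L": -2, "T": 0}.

Write exponents as rows L,I / cols D,i,ℓ,X1:
  L: [ 1  0  1  1]
  I: [ 0  1  0 -3]
  [L]: (-2)·1+(1)·1+(-1)·1 = -2
  [I]: (-2)·0+(1)·0+(-1)·-3 = 3
⇒ L^-2 I^3

{"L": -2, "I": 3}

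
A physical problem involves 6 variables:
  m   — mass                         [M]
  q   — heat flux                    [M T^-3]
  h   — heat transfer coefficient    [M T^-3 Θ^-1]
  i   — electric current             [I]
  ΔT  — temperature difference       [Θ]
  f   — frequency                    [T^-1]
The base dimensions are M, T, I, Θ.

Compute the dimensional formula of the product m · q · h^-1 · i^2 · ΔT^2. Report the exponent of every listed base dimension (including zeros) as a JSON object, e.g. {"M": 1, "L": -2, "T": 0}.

{"M": 1, "T": 0, "I": 2, "Θ": 3}

Write exponents as rows M,T,I,Θ / cols m,q,h,i,ΔT,f:
  M: [ 1  1  1  0  0  0]
  T: [ 0 -3 -3  0  0 -1]
  I: [ 0  0  0  1  0  0]
  Θ: [ 0  0 -1  0  1  0]
  [M]: (1)·1+(1)·1+(-1)·1+(2)·0+(2)·0 = 1
  [T]: (1)·0+(1)·-3+(-1)·-3+(2)·0+(2)·0 = 0
  [I]: (1)·0+(1)·0+(-1)·0+(2)·1+(2)·0 = 2
  [Θ]: (1)·0+(1)·0+(-1)·-1+(2)·0+(2)·1 = 3
⇒ M I^2 Θ^3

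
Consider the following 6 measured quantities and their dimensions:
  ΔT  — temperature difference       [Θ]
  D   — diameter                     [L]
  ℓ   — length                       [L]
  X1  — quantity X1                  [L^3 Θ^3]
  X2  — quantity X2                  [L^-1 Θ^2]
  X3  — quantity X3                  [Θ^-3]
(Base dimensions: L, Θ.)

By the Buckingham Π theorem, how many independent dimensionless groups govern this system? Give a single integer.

4

Dimensional matrix (L×Θ by ΔT×D×ℓ×X1×X2×X3):
  L: [ 0  1  1  3 -1  0]
  Θ: [ 1  0  0  3  2 -3]
Echelon form has 2 nonzero rows (pivots: ΔT,D)
6 vars − rank 2 = 4 Π groups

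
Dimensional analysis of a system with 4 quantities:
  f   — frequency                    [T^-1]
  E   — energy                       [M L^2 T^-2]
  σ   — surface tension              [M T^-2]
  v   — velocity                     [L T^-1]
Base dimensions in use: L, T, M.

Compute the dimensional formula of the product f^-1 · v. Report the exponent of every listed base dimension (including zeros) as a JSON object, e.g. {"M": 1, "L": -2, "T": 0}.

Dimensional matrix (L×T×M by f×E×σ×v):
  L: [ 0  2  0  1]
  T: [-1 -2 -2 -1]
  M: [ 0  1  1  0]
  [L]: (-1)·0+(1)·1 = 1
  [T]: (-1)·-1+(1)·-1 = 0
  [M]: (-1)·0+(1)·0 = 0
⇒ L

{"L": 1, "T": 0, "M": 0}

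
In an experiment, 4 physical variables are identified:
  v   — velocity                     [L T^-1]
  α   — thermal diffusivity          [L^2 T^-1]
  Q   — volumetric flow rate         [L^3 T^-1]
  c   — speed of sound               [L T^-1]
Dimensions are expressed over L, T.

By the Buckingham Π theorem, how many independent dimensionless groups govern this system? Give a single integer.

Exponent matrix [L,T] × [v,α,Q,c]:
  L: [ 1  2  3  1]
  T: [-1 -1 -1 -1]
Echelon form has 2 nonzero rows (pivots: v,α)
4 vars − rank 2 = 2 Π groups

2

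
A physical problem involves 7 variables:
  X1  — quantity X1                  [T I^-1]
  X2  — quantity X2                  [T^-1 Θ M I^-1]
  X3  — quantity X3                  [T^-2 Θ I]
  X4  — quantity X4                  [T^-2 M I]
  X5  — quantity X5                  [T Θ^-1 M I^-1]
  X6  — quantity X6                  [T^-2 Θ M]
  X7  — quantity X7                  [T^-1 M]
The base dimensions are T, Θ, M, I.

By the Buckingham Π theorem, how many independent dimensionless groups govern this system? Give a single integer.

Write exponents as rows T,Θ,M,I / cols X1,X2,X3,X4,X5,X6,X7:
  T: [ 1 -1 -2 -2  1 -2 -1]
  Θ: [ 0  1  1  0 -1  1  0]
  M: [ 0  1  0  1  1  1  1]
  I: [-1 -1  1  1 -1  0  0]
RREF → pivots at {X1,X2,X3} ⇒ r = 3
Π count = n − r = 7 − 3 = 4

4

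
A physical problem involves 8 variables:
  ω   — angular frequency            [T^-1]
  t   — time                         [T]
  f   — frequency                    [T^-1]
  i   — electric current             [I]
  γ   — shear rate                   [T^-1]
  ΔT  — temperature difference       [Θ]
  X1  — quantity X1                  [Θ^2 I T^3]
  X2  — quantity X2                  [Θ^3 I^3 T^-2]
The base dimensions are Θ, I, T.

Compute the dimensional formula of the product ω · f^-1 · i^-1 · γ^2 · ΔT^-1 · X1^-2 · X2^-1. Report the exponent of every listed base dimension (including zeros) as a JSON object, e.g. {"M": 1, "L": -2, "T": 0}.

{"Θ": -8, "I": -6, "T": -6}

Dimensional matrix (Θ×I×T by ω×t×f×i×γ×ΔT×X1×X2):
  Θ: [ 0  0  0  0  0  1  2  3]
  I: [ 0  0  0  1  0  0  1  3]
  T: [-1  1 -1  0 -1  0  3 -2]
  [Θ]: (1)·0+(-1)·0+(-1)·0+(2)·0+(-1)·1+(-2)·2+(-1)·3 = -8
  [I]: (1)·0+(-1)·0+(-1)·1+(2)·0+(-1)·0+(-2)·1+(-1)·3 = -6
  [T]: (1)·-1+(-1)·-1+(-1)·0+(2)·-1+(-1)·0+(-2)·3+(-1)·-2 = -6
⇒ Θ^-8 I^-6 T^-6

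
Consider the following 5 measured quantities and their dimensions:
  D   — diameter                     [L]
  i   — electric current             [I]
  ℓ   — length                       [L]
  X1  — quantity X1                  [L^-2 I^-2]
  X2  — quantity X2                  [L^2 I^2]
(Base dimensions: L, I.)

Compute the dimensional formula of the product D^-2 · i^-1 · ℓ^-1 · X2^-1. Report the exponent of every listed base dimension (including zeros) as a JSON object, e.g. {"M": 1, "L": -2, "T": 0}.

{"L": -5, "I": -3}

Dimensional matrix (L×I by D×i×ℓ×X1×X2):
  L: [ 1  0  1 -2  2]
  I: [ 0  1  0 -2  2]
  [L]: (-2)·1+(-1)·0+(-1)·1+(-1)·2 = -5
  [I]: (-2)·0+(-1)·1+(-1)·0+(-1)·2 = -3
⇒ L^-5 I^-3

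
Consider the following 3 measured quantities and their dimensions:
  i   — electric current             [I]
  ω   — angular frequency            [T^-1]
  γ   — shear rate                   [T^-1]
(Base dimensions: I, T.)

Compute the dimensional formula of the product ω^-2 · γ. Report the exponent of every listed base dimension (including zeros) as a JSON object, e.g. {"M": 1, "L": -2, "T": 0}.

Dimensional matrix (I×T by i×ω×γ):
  I: [ 1  0  0]
  T: [ 0 -1 -1]
  [I]: (-2)·0+(1)·0 = 0
  [T]: (-2)·-1+(1)·-1 = 1
⇒ T

{"I": 0, "T": 1}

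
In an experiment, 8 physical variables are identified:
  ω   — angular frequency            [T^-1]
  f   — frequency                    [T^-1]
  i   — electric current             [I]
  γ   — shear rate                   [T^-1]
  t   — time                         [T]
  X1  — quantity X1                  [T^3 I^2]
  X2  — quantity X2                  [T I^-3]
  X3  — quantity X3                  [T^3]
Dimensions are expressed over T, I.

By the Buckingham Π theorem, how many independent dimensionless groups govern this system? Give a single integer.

6

Dimensional matrix (T×I by ω×f×i×γ×t×X1×X2×X3):
  T: [-1 -1  0 -1  1  3  1  3]
  I: [ 0  0  1  0  0  2 -3  0]
Echelon form has 2 nonzero rows (pivots: ω,i)
n=8, r=2 ⇒ 6 dimensionless groups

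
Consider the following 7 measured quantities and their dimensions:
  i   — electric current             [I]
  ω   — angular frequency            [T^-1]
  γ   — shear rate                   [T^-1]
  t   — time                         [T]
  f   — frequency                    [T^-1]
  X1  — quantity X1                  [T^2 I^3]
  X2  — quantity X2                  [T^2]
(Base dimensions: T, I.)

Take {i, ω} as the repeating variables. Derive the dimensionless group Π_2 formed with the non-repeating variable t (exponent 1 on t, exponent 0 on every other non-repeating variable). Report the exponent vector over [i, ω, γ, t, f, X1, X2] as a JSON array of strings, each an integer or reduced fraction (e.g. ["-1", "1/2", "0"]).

["0", "1", "0", "1", "0", "0", "0"]

Exponent matrix [T,I] × [i,ω,γ,t,f,X1,X2]:
  T: [ 0 -1 -1  1 -1  2  2]
  I: [ 1  0  0  0  0  3  0]
RREF → pivots at {i,ω} ⇒ r = 2
Repeat: i,ω; free: γ,t,f,X1,X2
RREF:
  r0: [   1    0    0    0    0    3    0]
  r1: [   0    1    1   -1    1   -2   -2]
Fix exponent of t at 1, γ at 0, f at 0, X1 at 0, X2 at 0; solve each RREF row for its pivot's exponent:
  r0: exp(i) + (0)·1 = 0 ⇒ exp(i) = 0
  r1: exp(ω) + (-1)·1 = 0 ⇒ exp(ω) = 1
Π_2 = ω · t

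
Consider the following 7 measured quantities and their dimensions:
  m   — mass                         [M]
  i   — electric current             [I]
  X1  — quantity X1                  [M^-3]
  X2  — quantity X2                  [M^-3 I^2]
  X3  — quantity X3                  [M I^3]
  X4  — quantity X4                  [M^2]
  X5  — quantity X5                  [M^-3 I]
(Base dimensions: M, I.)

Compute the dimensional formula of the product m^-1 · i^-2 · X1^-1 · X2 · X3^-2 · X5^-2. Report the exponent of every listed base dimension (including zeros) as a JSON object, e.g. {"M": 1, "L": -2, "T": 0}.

{"M": 3, "I": -8}

Exponent matrix [M,I] × [m,i,X1,X2,X3,X4,X5]:
  M: [ 1  0 -3 -3  1  2 -3]
  I: [ 0  1  0  2  3  0  1]
  [M]: (-1)·1+(-2)·0+(-1)·-3+(1)·-3+(-2)·1+(-2)·-3 = 3
  [I]: (-1)·0+(-2)·1+(-1)·0+(1)·2+(-2)·3+(-2)·1 = -8
⇒ M^3 I^-8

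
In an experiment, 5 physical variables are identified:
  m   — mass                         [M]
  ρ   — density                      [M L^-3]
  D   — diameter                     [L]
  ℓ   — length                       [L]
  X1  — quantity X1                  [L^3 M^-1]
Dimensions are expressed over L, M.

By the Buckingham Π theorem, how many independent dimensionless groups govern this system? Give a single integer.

Write exponents as rows L,M / cols m,ρ,D,ℓ,X1:
  L: [ 0 -3  1  1  3]
  M: [ 1  1  0  0 -1]
RREF → pivots at {m,ρ} ⇒ r = 2
5 vars − rank 2 = 3 Π groups

3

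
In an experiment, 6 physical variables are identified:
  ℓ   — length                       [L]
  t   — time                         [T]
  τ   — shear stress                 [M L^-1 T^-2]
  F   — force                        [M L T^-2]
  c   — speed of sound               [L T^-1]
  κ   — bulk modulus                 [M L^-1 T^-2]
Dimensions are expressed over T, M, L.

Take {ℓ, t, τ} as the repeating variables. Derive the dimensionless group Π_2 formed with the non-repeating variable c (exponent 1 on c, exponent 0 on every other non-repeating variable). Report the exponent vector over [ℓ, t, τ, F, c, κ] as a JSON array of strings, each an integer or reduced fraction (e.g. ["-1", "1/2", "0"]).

Dimensional matrix (T×M×L by ℓ×t×τ×F×c×κ):
  T: [ 0  1 -2 -2 -1 -2]
  M: [ 0  0  1  1  0  1]
  L: [ 1  0 -1  1  1 -1]
Echelon form has 3 nonzero rows (pivots: ℓ,t,τ)
Repeat: ℓ,t,τ; free: F,c,κ
RREF:
  r0: [   1    0    0    2    1    0]
  r1: [   0    1    0    0   -1    0]
  r2: [   0    0    1    1    0    1]
Fix exponent of c at 1, F at 0, κ at 0; solve each RREF row for its pivot's exponent:
  r0: exp(ℓ) + (1)·1 = 0 ⇒ exp(ℓ) = -1
  r1: exp(t) + (-1)·1 = 0 ⇒ exp(t) = 1
  r2: exp(τ) + (0)·1 = 0 ⇒ exp(τ) = 0
Π_2 = ℓ^-1 · t · c

["-1", "1", "0", "0", "1", "0"]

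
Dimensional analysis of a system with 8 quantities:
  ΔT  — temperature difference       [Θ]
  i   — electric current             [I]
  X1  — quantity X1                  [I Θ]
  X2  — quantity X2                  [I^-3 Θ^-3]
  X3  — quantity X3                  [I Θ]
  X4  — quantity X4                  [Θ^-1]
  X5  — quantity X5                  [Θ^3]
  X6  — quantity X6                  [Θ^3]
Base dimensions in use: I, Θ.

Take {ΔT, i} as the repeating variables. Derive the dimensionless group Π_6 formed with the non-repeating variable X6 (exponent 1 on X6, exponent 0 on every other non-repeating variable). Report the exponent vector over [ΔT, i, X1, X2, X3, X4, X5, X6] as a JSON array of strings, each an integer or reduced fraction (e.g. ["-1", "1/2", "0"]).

Exponent matrix [I,Θ] × [ΔT,i,X1,X2,X3,X4,X5,X6]:
  I: [ 0  1  1 -3  1  0  0  0]
  Θ: [ 1  0  1 -3  1 -1  3  3]
RREF → pivots at {ΔT,i} ⇒ r = 2
Repeat: ΔT,i; free: X1,X2,X3,X4,X5,X6
RREF:
  r0: [   1    0    1   -3    1   -1    3    3]
  r1: [   0    1    1   -3    1    0    0    0]
Fix exponent of X6 at 1, X1 at 0, X2 at 0, X3 at 0, X4 at 0, X5 at 0; solve each RREF row for its pivot's exponent:
  r0: exp(ΔT) + (3)·1 = 0 ⇒ exp(ΔT) = -3
  r1: exp(i) + (0)·1 = 0 ⇒ exp(i) = 0
Π_6 = ΔT^-3 · X6

["-3", "0", "0", "0", "0", "0", "0", "1"]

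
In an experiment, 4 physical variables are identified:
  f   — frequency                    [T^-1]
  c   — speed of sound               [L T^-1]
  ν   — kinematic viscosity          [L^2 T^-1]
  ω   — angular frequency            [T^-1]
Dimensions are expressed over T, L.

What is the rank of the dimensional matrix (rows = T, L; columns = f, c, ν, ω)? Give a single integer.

2

Dimensional matrix (T×L by f×c×ν×ω):
  T: [-1 -1 -1 -1]
  L: [ 0  1  2  0]
RREF → pivots at {f,c} ⇒ r = 2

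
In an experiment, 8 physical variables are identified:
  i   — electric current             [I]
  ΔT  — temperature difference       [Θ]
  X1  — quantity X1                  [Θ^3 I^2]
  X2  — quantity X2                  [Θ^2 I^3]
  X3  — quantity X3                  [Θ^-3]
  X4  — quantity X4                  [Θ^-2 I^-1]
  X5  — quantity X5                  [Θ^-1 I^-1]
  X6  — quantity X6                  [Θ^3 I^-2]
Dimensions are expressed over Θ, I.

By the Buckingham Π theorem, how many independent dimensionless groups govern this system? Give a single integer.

Write exponents as rows Θ,I / cols i,ΔT,X1,X2,X3,X4,X5,X6:
  Θ: [ 0  1  3  2 -3 -2 -1  3]
  I: [ 1  0  2  3  0 -1 -1 -2]
Echelon form has 2 nonzero rows (pivots: i,ΔT)
Π count = n − r = 8 − 2 = 6

6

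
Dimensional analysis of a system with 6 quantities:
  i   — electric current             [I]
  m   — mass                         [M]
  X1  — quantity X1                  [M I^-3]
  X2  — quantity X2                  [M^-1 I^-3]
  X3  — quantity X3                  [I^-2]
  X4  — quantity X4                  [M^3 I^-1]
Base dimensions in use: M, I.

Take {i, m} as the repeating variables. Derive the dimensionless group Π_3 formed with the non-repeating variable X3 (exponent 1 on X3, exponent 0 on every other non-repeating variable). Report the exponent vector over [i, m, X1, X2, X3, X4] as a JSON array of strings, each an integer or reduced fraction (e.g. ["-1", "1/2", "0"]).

["2", "0", "0", "0", "1", "0"]

Exponent matrix [M,I] × [i,m,X1,X2,X3,X4]:
  M: [ 0  1  1 -1  0  3]
  I: [ 1  0 -3 -3 -2 -1]
Row reduction gives pivot columns i,m; rank = 2
Pivot set = {i,m}, free = {X1,X2,X3,X4}
RREF:
  r0: [   1    0   -3   -3   -2   -1]
  r1: [   0    1    1   -1    0    3]
Fix exponent of X3 at 1, X1 at 0, X2 at 0, X4 at 0; solve each RREF row for its pivot's exponent:
  r0: exp(i) + (-2)·1 = 0 ⇒ exp(i) = 2
  r1: exp(m) + (0)·1 = 0 ⇒ exp(m) = 0
Π_3 = i^2 · X3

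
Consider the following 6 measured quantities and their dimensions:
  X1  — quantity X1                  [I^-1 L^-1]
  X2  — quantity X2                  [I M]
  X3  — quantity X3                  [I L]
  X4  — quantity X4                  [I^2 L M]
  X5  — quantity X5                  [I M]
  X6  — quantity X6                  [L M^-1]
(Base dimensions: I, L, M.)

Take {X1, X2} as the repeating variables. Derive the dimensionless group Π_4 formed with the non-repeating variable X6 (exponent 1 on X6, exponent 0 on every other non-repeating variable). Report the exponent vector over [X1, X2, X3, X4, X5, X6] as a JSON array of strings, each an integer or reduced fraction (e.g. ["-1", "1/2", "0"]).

Exponent matrix [I,L,M] × [X1,X2,X3,X4,X5,X6]:
  I: [-1  1  1  2  1  0]
  L: [-1  0  1  1  0  1]
  M: [ 0  1  0  1  1 -1]
Row reduction gives pivot columns X1,X2; rank = 2
Repeat: X1,X2; free: X3,X4,X5,X6
RREF:
  r0: [   1    0   -1   -1    0   -1]
  r1: [   0    1    0    1    1   -1]
  r2: [   0    0    0    0    0    0]
Fix exponent of X6 at 1, X3 at 0, X4 at 0, X5 at 0; solve each RREF row for its pivot's exponent:
  r0: exp(X1) + (-1)·1 = 0 ⇒ exp(X1) = 1
  r1: exp(X2) + (-1)·1 = 0 ⇒ exp(X2) = 1
Π_4 = X1 · X2 · X6

["1", "1", "0", "0", "0", "1"]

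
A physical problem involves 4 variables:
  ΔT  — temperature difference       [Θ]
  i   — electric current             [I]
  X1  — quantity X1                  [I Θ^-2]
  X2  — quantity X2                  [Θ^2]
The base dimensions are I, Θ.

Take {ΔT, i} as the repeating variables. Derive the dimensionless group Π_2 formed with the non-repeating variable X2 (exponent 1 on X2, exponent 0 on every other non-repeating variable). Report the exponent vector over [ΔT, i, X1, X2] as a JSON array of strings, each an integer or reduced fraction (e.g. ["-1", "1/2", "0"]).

["-2", "0", "0", "1"]

Exponent matrix [I,Θ] × [ΔT,i,X1,X2]:
  I: [ 0  1  1  0]
  Θ: [ 1  0 -2  2]
RREF → pivots at {ΔT,i} ⇒ r = 2
Repeat: ΔT,i; free: X1,X2
RREF:
  r0: [   1    0   -2    2]
  r1: [   0    1    1    0]
Fix exponent of X2 at 1, X1 at 0; solve each RREF row for its pivot's exponent:
  r0: exp(ΔT) + (2)·1 = 0 ⇒ exp(ΔT) = -2
  r1: exp(i) + (0)·1 = 0 ⇒ exp(i) = 0
Π_2 = ΔT^-2 · X2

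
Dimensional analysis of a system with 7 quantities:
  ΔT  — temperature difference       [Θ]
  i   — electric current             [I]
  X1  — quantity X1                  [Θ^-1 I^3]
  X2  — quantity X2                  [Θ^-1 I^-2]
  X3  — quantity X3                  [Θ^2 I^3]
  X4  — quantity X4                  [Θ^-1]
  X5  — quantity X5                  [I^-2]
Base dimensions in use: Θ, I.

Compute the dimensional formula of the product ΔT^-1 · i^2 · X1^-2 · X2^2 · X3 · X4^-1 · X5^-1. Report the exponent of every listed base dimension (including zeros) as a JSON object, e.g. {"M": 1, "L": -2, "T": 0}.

Exponent matrix [Θ,I] × [ΔT,i,X1,X2,X3,X4,X5]:
  Θ: [ 1  0 -1 -1  2 -1  0]
  I: [ 0  1  3 -2  3  0 -2]
  [Θ]: (-1)·1+(2)·0+(-2)·-1+(2)·-1+(1)·2+(-1)·-1+(-1)·0 = 2
  [I]: (-1)·0+(2)·1+(-2)·3+(2)·-2+(1)·3+(-1)·0+(-1)·-2 = -3
⇒ Θ^2 I^-3

{"Θ": 2, "I": -3}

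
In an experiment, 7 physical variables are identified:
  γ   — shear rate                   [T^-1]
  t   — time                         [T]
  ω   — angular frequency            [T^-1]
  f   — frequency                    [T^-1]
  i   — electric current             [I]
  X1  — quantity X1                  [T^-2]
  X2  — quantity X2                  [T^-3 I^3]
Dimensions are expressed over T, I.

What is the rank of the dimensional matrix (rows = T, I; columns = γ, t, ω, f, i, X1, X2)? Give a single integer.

2

Dimensional matrix (T×I by γ×t×ω×f×i×X1×X2):
  T: [-1  1 -1 -1  0 -2 -3]
  I: [ 0  0  0  0  1  0  3]
Row reduction gives pivot columns γ,i; rank = 2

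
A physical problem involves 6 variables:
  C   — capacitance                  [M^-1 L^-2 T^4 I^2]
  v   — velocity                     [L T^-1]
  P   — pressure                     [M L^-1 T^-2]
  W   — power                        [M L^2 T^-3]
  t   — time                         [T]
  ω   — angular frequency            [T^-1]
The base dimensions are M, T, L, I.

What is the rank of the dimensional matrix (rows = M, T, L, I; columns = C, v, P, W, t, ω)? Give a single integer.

Dimensional matrix (M×T×L×I by C×v×P×W×t×ω):
  M: [-1  0  1  1  0  0]
  T: [ 4 -1 -2 -3  1 -1]
  L: [-2  1 -1  2  0  0]
  I: [ 2  0  0  0  0  0]
Echelon form has 4 nonzero rows (pivots: C,v,P,W)

4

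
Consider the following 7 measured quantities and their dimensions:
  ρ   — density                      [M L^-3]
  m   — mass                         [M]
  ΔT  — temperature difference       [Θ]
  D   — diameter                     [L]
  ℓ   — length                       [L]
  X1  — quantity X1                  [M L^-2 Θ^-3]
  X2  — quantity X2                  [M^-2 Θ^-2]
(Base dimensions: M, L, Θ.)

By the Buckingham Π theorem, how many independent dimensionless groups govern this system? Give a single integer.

4

Write exponents as rows M,L,Θ / cols ρ,m,ΔT,D,ℓ,X1,X2:
  M: [ 1  1  0  0  0  1 -2]
  L: [-3  0  0  1  1 -2  0]
  Θ: [ 0  0  1  0  0 -3 -2]
Row reduction gives pivot columns ρ,m,ΔT; rank = 3
Π count = n − r = 7 − 3 = 4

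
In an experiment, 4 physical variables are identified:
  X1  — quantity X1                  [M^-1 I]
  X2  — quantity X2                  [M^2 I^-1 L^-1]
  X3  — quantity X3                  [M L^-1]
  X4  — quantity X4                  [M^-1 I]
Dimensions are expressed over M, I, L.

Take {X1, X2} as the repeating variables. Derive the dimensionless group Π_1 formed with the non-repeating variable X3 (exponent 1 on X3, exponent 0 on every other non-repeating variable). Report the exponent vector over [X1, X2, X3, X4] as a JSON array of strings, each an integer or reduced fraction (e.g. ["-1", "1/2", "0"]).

Write exponents as rows M,I,L / cols X1,X2,X3,X4:
  M: [-1  2  1 -1]
  I: [ 1 -1  0  1]
  L: [ 0 -1 -1  0]
Row reduction gives pivot columns X1,X2; rank = 2
Repeat: X1,X2; free: X3,X4
RREF:
  r0: [   1    0    1    1]
  r1: [   0    1    1    0]
  r2: [   0    0    0    0]
Fix exponent of X3 at 1, X4 at 0; solve each RREF row for its pivot's exponent:
  r0: exp(X1) + (1)·1 = 0 ⇒ exp(X1) = -1
  r1: exp(X2) + (1)·1 = 0 ⇒ exp(X2) = -1
Π_1 = X1^-1 · X2^-1 · X3

["-1", "-1", "1", "0"]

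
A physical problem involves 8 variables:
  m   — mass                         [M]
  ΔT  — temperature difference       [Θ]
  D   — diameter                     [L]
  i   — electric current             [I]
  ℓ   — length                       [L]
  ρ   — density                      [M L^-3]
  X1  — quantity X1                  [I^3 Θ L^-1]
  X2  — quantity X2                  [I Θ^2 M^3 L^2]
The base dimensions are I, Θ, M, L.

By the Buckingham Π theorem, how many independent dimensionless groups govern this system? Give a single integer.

4

Exponent matrix [I,Θ,M,L] × [m,ΔT,D,i,ℓ,ρ,X1,X2]:
  I: [ 0  0  0  1  0  0  3  1]
  Θ: [ 0  1  0  0  0  0  1  2]
  M: [ 1  0  0  0  0  1  0  3]
  L: [ 0  0  1  0  1 -3 -1  2]
RREF → pivots at {m,ΔT,D,i} ⇒ r = 4
8 vars − rank 4 = 4 Π groups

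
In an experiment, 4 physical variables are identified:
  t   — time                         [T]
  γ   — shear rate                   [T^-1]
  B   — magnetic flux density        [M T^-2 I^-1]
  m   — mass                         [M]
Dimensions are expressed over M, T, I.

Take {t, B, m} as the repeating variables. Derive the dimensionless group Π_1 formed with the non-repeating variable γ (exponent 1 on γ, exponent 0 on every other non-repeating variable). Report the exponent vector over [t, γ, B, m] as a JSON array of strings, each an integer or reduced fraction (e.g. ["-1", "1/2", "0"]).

["1", "1", "0", "0"]

Dimensional matrix (M×T×I by t×γ×B×m):
  M: [ 0  0  1  1]
  T: [ 1 -1 -2  0]
  I: [ 0  0 -1  0]
RREF → pivots at {t,B,m} ⇒ r = 3
Repeat: t,B,m; free: γ
RREF:
  r0: [   1   -1    0    0]
  r1: [   0    0    1    0]
  r2: [   0    0    0    1]
Fix exponent of γ at 1; solve each RREF row for its pivot's exponent:
  r0: exp(t) + (-1)·1 = 0 ⇒ exp(t) = 1
  r1: exp(B) + (0)·1 = 0 ⇒ exp(B) = 0
  r2: exp(m) + (0)·1 = 0 ⇒ exp(m) = 0
Π_1 = t · γ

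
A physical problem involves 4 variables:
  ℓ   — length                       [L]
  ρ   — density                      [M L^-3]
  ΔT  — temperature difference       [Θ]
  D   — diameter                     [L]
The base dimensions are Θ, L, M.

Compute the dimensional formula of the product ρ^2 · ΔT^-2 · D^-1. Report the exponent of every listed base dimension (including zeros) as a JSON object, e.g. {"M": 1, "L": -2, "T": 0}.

Exponent matrix [Θ,L,M] × [ℓ,ρ,ΔT,D]:
  Θ: [ 0  0  1  0]
  L: [ 1 -3  0  1]
  M: [ 0  1  0  0]
  [Θ]: (2)·0+(-2)·1+(-1)·0 = -2
  [L]: (2)·-3+(-2)·0+(-1)·1 = -7
  [M]: (2)·1+(-2)·0+(-1)·0 = 2
⇒ Θ^-2 L^-7 M^2

{"Θ": -2, "L": -7, "M": 2}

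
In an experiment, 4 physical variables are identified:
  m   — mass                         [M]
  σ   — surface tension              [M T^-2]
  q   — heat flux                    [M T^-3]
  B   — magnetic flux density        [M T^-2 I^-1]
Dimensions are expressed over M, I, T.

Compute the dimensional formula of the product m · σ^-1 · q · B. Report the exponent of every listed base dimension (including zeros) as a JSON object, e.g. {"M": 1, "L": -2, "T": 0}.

Write exponents as rows M,I,T / cols m,σ,q,B:
  M: [ 1  1  1  1]
  I: [ 0  0  0 -1]
  T: [ 0 -2 -3 -2]
  [M]: (1)·1+(-1)·1+(1)·1+(1)·1 = 2
  [I]: (1)·0+(-1)·0+(1)·0+(1)·-1 = -1
  [T]: (1)·0+(-1)·-2+(1)·-3+(1)·-2 = -3
⇒ M^2 I^-1 T^-3

{"M": 2, "I": -1, "T": -3}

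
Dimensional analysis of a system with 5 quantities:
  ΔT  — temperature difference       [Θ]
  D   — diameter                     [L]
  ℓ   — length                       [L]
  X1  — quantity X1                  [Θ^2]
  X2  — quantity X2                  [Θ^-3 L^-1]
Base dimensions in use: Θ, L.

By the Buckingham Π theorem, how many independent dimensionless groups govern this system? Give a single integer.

3

Exponent matrix [Θ,L] × [ΔT,D,ℓ,X1,X2]:
  Θ: [ 1  0  0  2 -3]
  L: [ 0  1  1  0 -1]
Row reduction gives pivot columns ΔT,D; rank = 2
Π count = n − r = 5 − 2 = 3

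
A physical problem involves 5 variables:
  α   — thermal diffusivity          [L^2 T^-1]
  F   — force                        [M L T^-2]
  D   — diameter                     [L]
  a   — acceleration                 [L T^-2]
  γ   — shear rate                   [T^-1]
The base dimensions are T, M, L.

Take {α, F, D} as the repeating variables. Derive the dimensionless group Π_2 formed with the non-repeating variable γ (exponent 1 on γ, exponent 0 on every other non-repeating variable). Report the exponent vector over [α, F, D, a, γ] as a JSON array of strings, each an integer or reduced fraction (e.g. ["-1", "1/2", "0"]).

Exponent matrix [T,M,L] × [α,F,D,a,γ]:
  T: [-1 -2  0 -2 -1]
  M: [ 0  1  0  0  0]
  L: [ 2  1  1  1  0]
Row reduction gives pivot columns α,F,D; rank = 3
Pivot set = {α,F,D}, free = {a,γ}
RREF:
  r0: [   1    0    0    2    1]
  r1: [   0    1    0    0    0]
  r2: [   0    0    1   -3   -2]
Fix exponent of γ at 1, a at 0; solve each RREF row for its pivot's exponent:
  r0: exp(α) + (1)·1 = 0 ⇒ exp(α) = -1
  r1: exp(F) + (0)·1 = 0 ⇒ exp(F) = 0
  r2: exp(D) + (-2)·1 = 0 ⇒ exp(D) = 2
Π_2 = α^-1 · D^2 · γ

["-1", "0", "2", "0", "1"]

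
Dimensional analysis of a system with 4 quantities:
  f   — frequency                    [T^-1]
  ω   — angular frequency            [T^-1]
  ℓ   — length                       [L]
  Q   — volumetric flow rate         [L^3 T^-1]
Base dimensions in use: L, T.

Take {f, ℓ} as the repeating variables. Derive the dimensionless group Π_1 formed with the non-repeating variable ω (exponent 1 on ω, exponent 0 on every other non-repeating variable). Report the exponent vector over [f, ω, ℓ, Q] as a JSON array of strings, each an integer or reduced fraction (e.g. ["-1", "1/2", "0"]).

["-1", "1", "0", "0"]

Dimensional matrix (L×T by f×ω×ℓ×Q):
  L: [ 0  0  1  3]
  T: [-1 -1  0 -1]
RREF → pivots at {f,ℓ} ⇒ r = 2
Repeat: f,ℓ; free: ω,Q
RREF:
  r0: [   1    1    0    1]
  r1: [   0    0    1    3]
Fix exponent of ω at 1, Q at 0; solve each RREF row for its pivot's exponent:
  r0: exp(f) + (1)·1 = 0 ⇒ exp(f) = -1
  r1: exp(ℓ) + (0)·1 = 0 ⇒ exp(ℓ) = 0
Π_1 = f^-1 · ω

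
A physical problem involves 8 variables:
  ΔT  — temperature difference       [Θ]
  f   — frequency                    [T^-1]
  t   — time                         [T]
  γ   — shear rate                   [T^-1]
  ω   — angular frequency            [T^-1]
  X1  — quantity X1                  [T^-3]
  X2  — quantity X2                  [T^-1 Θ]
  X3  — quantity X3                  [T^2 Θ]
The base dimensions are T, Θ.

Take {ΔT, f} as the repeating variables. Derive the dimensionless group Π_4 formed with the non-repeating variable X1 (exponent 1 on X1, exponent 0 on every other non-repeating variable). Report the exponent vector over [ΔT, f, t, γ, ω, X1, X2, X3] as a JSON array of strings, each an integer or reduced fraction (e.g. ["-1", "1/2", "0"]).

["0", "-3", "0", "0", "0", "1", "0", "0"]

Exponent matrix [T,Θ] × [ΔT,f,t,γ,ω,X1,X2,X3]:
  T: [ 0 -1  1 -1 -1 -3 -1  2]
  Θ: [ 1  0  0  0  0  0  1  1]
Echelon form has 2 nonzero rows (pivots: ΔT,f)
Pivot set = {ΔT,f}, free = {t,γ,ω,X1,X2,X3}
RREF:
  r0: [   1    0    0    0    0    0    1    1]
  r1: [   0    1   -1    1    1    3    1   -2]
Fix exponent of X1 at 1, t at 0, γ at 0, ω at 0, X2 at 0, X3 at 0; solve each RREF row for its pivot's exponent:
  r0: exp(ΔT) + (0)·1 = 0 ⇒ exp(ΔT) = 0
  r1: exp(f) + (3)·1 = 0 ⇒ exp(f) = -3
Π_4 = f^-3 · X1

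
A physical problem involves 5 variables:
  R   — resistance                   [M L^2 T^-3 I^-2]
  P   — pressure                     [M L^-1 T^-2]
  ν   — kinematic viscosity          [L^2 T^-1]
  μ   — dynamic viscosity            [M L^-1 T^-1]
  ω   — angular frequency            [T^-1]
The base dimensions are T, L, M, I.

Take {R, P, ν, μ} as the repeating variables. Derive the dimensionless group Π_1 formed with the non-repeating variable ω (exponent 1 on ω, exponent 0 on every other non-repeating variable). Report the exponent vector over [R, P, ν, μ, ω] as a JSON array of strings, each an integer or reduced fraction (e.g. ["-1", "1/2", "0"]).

["0", "-1", "0", "1", "1"]

Dimensional matrix (T×L×M×I by R×P×ν×μ×ω):
  T: [-3 -2 -1 -1 -1]
  L: [ 2 -1  2 -1  0]
  M: [ 1  1  0  1  0]
  I: [-2  0  0  0  0]
RREF → pivots at {R,P,ν,μ} ⇒ r = 4
Pivot set = {R,P,ν,μ}, free = {ω}
RREF:
  r0: [   1    0    0    0    0]
  r1: [   0    1    0    0    1]
  r2: [   0    0    1    0    0]
  r3: [   0    0    0    1   -1]
Fix exponent of ω at 1; solve each RREF row for its pivot's exponent:
  r0: exp(R) + (0)·1 = 0 ⇒ exp(R) = 0
  r1: exp(P) + (1)·1 = 0 ⇒ exp(P) = -1
  r2: exp(ν) + (0)·1 = 0 ⇒ exp(ν) = 0
  r3: exp(μ) + (-1)·1 = 0 ⇒ exp(μ) = 1
Π_1 = P^-1 · μ · ω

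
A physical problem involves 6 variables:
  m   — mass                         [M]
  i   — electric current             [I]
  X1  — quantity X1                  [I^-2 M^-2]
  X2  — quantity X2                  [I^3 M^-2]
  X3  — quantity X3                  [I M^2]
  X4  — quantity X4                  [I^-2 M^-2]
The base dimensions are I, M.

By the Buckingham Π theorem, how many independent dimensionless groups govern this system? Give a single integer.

Dimensional matrix (I×M by m×i×X1×X2×X3×X4):
  I: [ 0  1 -2  3  1 -2]
  M: [ 1  0 -2 -2  2 -2]
Echelon form has 2 nonzero rows (pivots: m,i)
n=6, r=2 ⇒ 4 dimensionless groups

4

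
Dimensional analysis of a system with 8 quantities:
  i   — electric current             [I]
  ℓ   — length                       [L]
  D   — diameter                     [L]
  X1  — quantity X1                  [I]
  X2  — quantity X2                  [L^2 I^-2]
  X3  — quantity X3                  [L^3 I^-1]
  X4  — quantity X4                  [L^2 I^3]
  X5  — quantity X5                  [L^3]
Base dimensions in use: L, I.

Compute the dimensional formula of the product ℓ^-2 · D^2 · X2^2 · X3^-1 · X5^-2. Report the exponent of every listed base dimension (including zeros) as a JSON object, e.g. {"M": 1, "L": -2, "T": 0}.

{"L": -5, "I": -3}

Exponent matrix [L,I] × [i,ℓ,D,X1,X2,X3,X4,X5]:
  L: [ 0  1  1  0  2  3  2  3]
  I: [ 1  0  0  1 -2 -1  3  0]
  [L]: (-2)·1+(2)·1+(2)·2+(-1)·3+(-2)·3 = -5
  [I]: (-2)·0+(2)·0+(2)·-2+(-1)·-1+(-2)·0 = -3
⇒ L^-5 I^-3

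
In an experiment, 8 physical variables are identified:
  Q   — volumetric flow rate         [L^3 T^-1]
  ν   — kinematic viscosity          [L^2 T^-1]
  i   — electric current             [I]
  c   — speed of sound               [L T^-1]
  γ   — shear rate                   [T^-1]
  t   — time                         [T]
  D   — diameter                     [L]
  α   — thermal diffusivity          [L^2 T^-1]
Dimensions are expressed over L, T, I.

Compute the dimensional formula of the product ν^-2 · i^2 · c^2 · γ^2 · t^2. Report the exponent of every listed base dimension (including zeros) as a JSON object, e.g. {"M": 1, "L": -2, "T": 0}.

Exponent matrix [L,T,I] × [Q,ν,i,c,γ,t,D,α]:
  L: [ 3  2  0  1  0  0  1  2]
  T: [-1 -1  0 -1 -1  1  0 -1]
  I: [ 0  0  1  0  0  0  0  0]
  [L]: (-2)·2+(2)·0+(2)·1+(2)·0+(2)·0 = -2
  [T]: (-2)·-1+(2)·0+(2)·-1+(2)·-1+(2)·1 = 0
  [I]: (-2)·0+(2)·1+(2)·0+(2)·0+(2)·0 = 2
⇒ L^-2 I^2

{"L": -2, "T": 0, "I": 2}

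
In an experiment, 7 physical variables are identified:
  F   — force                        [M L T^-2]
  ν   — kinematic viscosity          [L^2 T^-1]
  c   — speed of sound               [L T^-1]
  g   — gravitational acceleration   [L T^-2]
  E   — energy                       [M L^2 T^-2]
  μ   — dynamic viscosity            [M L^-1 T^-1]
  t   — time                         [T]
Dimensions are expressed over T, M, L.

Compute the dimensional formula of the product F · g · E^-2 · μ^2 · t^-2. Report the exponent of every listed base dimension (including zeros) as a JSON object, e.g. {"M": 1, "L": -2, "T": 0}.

Write exponents as rows T,M,L / cols F,ν,c,g,E,μ,t:
  T: [-2 -1 -1 -2 -2 -1  1]
  M: [ 1  0  0  0  1  1  0]
  L: [ 1  2  1  1  2 -1  0]
  [T]: (1)·-2+(1)·-2+(-2)·-2+(2)·-1+(-2)·1 = -4
  [M]: (1)·1+(1)·0+(-2)·1+(2)·1+(-2)·0 = 1
  [L]: (1)·1+(1)·1+(-2)·2+(2)·-1+(-2)·0 = -4
⇒ T^-4 M L^-4

{"T": -4, "M": 1, "L": -4}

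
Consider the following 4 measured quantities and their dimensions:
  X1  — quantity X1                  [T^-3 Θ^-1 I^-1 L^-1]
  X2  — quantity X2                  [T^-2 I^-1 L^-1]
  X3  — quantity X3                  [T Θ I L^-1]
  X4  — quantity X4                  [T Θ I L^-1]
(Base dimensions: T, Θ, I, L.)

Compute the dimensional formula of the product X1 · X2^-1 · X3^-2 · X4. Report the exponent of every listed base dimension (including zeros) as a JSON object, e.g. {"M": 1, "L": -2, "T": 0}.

Exponent matrix [T,Θ,I,L] × [X1,X2,X3,X4]:
  T: [-3 -2  1  1]
  Θ: [-1  0  1  1]
  I: [-1 -1  1  1]
  L: [-1 -1 -1 -1]
  [T]: (1)·-3+(-1)·-2+(-2)·1+(1)·1 = -2
  [Θ]: (1)·-1+(-1)·0+(-2)·1+(1)·1 = -2
  [I]: (1)·-1+(-1)·-1+(-2)·1+(1)·1 = -1
  [L]: (1)·-1+(-1)·-1+(-2)·-1+(1)·-1 = 1
⇒ T^-2 Θ^-2 I^-1 L

{"T": -2, "Θ": -2, "I": -1, "L": 1}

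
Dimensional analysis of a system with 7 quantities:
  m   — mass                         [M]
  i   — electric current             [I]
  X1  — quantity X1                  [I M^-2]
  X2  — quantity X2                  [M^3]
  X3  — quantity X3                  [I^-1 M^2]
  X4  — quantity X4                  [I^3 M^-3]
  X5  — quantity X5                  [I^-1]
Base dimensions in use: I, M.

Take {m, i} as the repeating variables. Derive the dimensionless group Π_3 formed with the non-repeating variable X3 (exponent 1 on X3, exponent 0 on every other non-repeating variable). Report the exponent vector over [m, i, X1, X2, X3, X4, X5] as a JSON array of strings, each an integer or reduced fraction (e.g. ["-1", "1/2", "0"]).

["-2", "1", "0", "0", "1", "0", "0"]

Exponent matrix [I,M] × [m,i,X1,X2,X3,X4,X5]:
  I: [ 0  1  1  0 -1  3 -1]
  M: [ 1  0 -2  3  2 -3  0]
RREF → pivots at {m,i} ⇒ r = 2
Repeat: m,i; free: X1,X2,X3,X4,X5
RREF:
  r0: [   1    0   -2    3    2   -3    0]
  r1: [   0    1    1    0   -1    3   -1]
Fix exponent of X3 at 1, X1 at 0, X2 at 0, X4 at 0, X5 at 0; solve each RREF row for its pivot's exponent:
  r0: exp(m) + (2)·1 = 0 ⇒ exp(m) = -2
  r1: exp(i) + (-1)·1 = 0 ⇒ exp(i) = 1
Π_3 = m^-2 · i · X3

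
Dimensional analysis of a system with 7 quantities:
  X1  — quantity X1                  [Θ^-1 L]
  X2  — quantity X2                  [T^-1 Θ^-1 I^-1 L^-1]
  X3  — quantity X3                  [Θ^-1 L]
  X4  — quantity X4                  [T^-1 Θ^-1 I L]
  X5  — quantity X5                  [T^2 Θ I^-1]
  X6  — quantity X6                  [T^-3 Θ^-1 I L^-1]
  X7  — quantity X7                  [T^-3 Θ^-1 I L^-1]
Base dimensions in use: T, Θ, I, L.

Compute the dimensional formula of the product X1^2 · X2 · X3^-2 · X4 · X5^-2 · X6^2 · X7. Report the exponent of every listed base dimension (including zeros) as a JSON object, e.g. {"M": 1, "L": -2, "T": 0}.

{"T": -15, "Θ": -7, "I": 5, "L": -3}

Write exponents as rows T,Θ,I,L / cols X1,X2,X3,X4,X5,X6,X7:
  T: [ 0 -1  0 -1  2 -3 -3]
  Θ: [-1 -1 -1 -1  1 -1 -1]
  I: [ 0 -1  0  1 -1  1  1]
  L: [ 1 -1  1  1  0 -1 -1]
  [T]: (2)·0+(1)·-1+(-2)·0+(1)·-1+(-2)·2+(2)·-3+(1)·-3 = -15
  [Θ]: (2)·-1+(1)·-1+(-2)·-1+(1)·-1+(-2)·1+(2)·-1+(1)·-1 = -7
  [I]: (2)·0+(1)·-1+(-2)·0+(1)·1+(-2)·-1+(2)·1+(1)·1 = 5
  [L]: (2)·1+(1)·-1+(-2)·1+(1)·1+(-2)·0+(2)·-1+(1)·-1 = -3
⇒ T^-15 Θ^-7 I^5 L^-3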